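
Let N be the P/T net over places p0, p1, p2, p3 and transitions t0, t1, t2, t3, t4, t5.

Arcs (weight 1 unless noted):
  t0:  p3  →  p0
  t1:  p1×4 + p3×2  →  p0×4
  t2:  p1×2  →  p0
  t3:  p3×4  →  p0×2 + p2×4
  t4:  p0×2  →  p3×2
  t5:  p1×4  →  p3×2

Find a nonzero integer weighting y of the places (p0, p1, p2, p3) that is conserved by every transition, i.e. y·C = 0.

y = (p0:2, p1:1, p2:1, p3:2)

Incidence matrix C (rows=places, cols=transitions):
       t0   t1   t2   t3   t4   t5
   p0   1    4    1    2   -2    0
   p1   0   -4   -2    0    0   -4
   p2   0    0    0    4    0    0
   p3  -1   -2    0   -4    2    2

Candidate y = [2, 1, 1, 2]; check y·C column-wise:
  col t0: 2·1 + 1·0 + 1·0 + 2·-1 = 0
  col t1: 2·4 + 1·-4 + 1·0 + 2·-2 = 0
  col t2: 2·1 + 1·-2 + 1·0 + 2·0 = 0
  col t3: 2·2 + 1·0 + 1·4 + 2·-4 = 0
  col t4: 2·-2 + 1·0 + 1·0 + 2·2 = 0
  col t5: 2·0 + 1·-4 + 1·0 + 2·2 = 0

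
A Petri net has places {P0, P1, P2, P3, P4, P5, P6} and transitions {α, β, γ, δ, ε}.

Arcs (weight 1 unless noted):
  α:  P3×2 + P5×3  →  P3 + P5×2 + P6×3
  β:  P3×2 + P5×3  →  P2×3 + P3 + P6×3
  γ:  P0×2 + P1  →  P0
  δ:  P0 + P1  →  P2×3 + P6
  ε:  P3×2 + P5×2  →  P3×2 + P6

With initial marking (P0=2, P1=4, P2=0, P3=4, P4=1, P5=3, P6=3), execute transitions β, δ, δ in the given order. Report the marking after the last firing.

(P0=0, P1=2, P2=9, P3=3, P4=1, P5=0, P6=8)

step 1: fire β:  (P0=2, P1=4, P2=0, P3=4, P4=1, P5=3, P6=3) → (P0=2, P1=4, P2=3, P3=3, P4=1, P5=0, P6=6)
step 2: fire δ:  (P0=2, P1=4, P2=3, P3=3, P4=1, P5=0, P6=6) → (P0=1, P1=3, P2=6, P3=3, P4=1, P5=0, P6=7)
step 3: fire δ:  (P0=1, P1=3, P2=6, P3=3, P4=1, P5=0, P6=7) → (P0=0, P1=2, P2=9, P3=3, P4=1, P5=0, P6=8)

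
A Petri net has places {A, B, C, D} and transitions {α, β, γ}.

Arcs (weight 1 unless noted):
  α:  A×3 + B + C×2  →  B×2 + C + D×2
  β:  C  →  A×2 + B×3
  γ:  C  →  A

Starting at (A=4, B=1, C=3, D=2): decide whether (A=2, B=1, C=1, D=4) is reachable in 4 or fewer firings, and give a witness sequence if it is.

depth 0: 1 marking
depth 1: 4 markings reached so far
depth 2: 9 markings reached so far
depth 3: 16 markings reached so far
depth 4: 16 markings reached so far
(frontier empty at depth 4; search complete)
target is not among the 16 markings reachable within 4 steps

NO — not reachable within 4 firings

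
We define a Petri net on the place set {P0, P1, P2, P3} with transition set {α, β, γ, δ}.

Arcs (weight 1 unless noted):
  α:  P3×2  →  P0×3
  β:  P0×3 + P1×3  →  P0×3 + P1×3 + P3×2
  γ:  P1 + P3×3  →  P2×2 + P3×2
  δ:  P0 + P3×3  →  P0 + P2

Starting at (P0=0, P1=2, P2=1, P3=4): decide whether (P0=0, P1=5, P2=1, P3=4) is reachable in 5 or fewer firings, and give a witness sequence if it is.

depth 0: 1 marking
depth 1: 3 markings reached so far
depth 2: 6 markings reached so far
depth 3: 7 markings reached so far
depth 4: 7 markings reached so far
(frontier empty at depth 4; search complete)
target is not among the 7 markings reachable within 5 steps

NO — not reachable within 5 firings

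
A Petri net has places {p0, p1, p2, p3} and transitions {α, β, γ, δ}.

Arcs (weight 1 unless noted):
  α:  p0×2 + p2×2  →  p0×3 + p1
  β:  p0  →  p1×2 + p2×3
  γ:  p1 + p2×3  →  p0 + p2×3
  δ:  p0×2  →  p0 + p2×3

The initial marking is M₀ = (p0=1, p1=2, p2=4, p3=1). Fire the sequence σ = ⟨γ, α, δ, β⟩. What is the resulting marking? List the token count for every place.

(p0=1, p1=4, p2=8, p3=1)

step 1: fire γ:  (p0=1, p1=2, p2=4, p3=1) → (p0=2, p1=1, p2=4, p3=1)
step 2: fire α:  (p0=2, p1=1, p2=4, p3=1) → (p0=3, p1=2, p2=2, p3=1)
step 3: fire δ:  (p0=3, p1=2, p2=2, p3=1) → (p0=2, p1=2, p2=5, p3=1)
step 4: fire β:  (p0=2, p1=2, p2=5, p3=1) → (p0=1, p1=4, p2=8, p3=1)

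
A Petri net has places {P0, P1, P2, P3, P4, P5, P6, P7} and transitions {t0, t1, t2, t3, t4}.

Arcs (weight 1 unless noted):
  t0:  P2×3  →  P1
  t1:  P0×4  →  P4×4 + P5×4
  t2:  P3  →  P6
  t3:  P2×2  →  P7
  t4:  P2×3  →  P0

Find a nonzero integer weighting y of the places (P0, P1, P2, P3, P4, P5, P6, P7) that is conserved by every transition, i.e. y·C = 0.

y = (P0:0, P1:0, P2:0, P3:0, P4:1, P5:-1, P6:0, P7:0)

Incidence matrix C (rows=places, cols=transitions):
       t0   t1   t2   t3   t4
   P0   0   -4    0    0    1
   P1   1    0    0    0    0
   P2  -3    0    0   -2   -3
   P3   0    0   -1    0    0
   P4   0    4    0    0    0
   P5   0    4    0    0    0
   P6   0    0    1    0    0
   P7   0    0    0    1    0

Candidate y = [0, 0, 0, 0, 1, -1, 0, 0]; check y·C column-wise:
  col t0: 0·1 + 0·-3 + 1·0 + -1·0 = 0
  col t1: 0·-4 + 1·4 + -1·4 = 0
  col t2: 0·-1 + 1·0 + -1·0 + 0·1 = 0
  col t3: 0·-2 + 1·0 + -1·0 + 0·1 = 0
  col t4: 0·1 + 0·-3 + 1·0 + -1·0 = 0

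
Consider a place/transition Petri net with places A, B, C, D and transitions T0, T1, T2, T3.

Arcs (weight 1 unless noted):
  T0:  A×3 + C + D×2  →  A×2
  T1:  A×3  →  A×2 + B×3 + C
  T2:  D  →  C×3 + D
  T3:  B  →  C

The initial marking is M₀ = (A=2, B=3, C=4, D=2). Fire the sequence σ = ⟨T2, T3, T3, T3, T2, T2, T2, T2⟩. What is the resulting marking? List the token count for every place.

step 1: fire T2:  (A=2, B=3, C=4, D=2) → (A=2, B=3, C=7, D=2)
step 2: fire T3:  (A=2, B=3, C=7, D=2) → (A=2, B=2, C=8, D=2)
step 3: fire T3:  (A=2, B=2, C=8, D=2) → (A=2, B=1, C=9, D=2)
step 4: fire T3:  (A=2, B=1, C=9, D=2) → (A=2, B=0, C=10, D=2)
step 5: fire T2:  (A=2, B=0, C=10, D=2) → (A=2, B=0, C=13, D=2)
step 6: fire T2:  (A=2, B=0, C=13, D=2) → (A=2, B=0, C=16, D=2)
step 7: fire T2:  (A=2, B=0, C=16, D=2) → (A=2, B=0, C=19, D=2)
step 8: fire T2:  (A=2, B=0, C=19, D=2) → (A=2, B=0, C=22, D=2)

(A=2, B=0, C=22, D=2)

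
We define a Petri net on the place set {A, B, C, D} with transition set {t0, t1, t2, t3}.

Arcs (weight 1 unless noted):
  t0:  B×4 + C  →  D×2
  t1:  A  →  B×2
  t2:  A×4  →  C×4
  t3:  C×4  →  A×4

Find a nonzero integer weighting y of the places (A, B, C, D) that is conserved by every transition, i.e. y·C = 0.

y = (A:2, B:1, C:2, D:3)

Incidence matrix C (rows=places, cols=transitions):
       t0   t1   t2   t3
    A   0   -1   -4    4
    B  -4    2    0    0
    C  -1    0    4   -4
    D   2    0    0    0

Candidate y = [2, 1, 2, 3]; check y·C column-wise:
  col t0: 2·0 + 1·-4 + 2·-1 + 3·2 = 0
  col t1: 2·-1 + 1·2 + 2·0 + 3·0 = 0
  col t2: 2·-4 + 1·0 + 2·4 + 3·0 = 0
  col t3: 2·4 + 1·0 + 2·-4 + 3·0 = 0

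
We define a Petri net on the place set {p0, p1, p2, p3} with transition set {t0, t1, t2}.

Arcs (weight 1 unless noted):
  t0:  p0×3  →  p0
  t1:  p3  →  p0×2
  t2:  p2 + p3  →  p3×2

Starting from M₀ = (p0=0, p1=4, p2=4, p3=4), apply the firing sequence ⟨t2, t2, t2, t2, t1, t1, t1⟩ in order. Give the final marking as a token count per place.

step 1: fire t2:  (p0=0, p1=4, p2=4, p3=4) → (p0=0, p1=4, p2=3, p3=5)
step 2: fire t2:  (p0=0, p1=4, p2=3, p3=5) → (p0=0, p1=4, p2=2, p3=6)
step 3: fire t2:  (p0=0, p1=4, p2=2, p3=6) → (p0=0, p1=4, p2=1, p3=7)
step 4: fire t2:  (p0=0, p1=4, p2=1, p3=7) → (p0=0, p1=4, p2=0, p3=8)
step 5: fire t1:  (p0=0, p1=4, p2=0, p3=8) → (p0=2, p1=4, p2=0, p3=7)
step 6: fire t1:  (p0=2, p1=4, p2=0, p3=7) → (p0=4, p1=4, p2=0, p3=6)
step 7: fire t1:  (p0=4, p1=4, p2=0, p3=6) → (p0=6, p1=4, p2=0, p3=5)

(p0=6, p1=4, p2=0, p3=5)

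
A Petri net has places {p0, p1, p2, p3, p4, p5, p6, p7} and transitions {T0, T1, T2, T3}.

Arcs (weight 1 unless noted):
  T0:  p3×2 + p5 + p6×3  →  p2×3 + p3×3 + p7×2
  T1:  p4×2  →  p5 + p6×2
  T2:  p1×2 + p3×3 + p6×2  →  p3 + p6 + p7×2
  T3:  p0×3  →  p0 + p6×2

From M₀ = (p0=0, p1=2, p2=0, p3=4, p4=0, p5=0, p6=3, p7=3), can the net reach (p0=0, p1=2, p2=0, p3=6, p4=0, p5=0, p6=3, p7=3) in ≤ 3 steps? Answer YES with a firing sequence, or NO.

NO — not reachable within 3 firings

depth 0: 1 marking
depth 1: 2 markings reached so far
depth 2: 2 markings reached so far
(frontier empty at depth 2; search complete)
target is not among the 2 markings reachable within 3 steps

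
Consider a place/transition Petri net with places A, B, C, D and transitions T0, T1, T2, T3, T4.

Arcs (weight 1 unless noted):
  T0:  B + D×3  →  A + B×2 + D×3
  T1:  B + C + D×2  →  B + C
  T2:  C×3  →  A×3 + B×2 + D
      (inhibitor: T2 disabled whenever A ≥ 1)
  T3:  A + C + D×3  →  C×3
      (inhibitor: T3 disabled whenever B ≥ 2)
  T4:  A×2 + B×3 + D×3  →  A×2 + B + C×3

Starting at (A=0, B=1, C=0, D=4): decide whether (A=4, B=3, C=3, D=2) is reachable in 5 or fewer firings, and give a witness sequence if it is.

depth 0: 1 marking
depth 1: 2 markings reached so far
depth 2: 3 markings reached so far
depth 3: 5 markings reached so far
depth 4: 7 markings reached so far
depth 5: 9 markings reached so far
target is not among the 9 markings reachable within 5 steps

NO — not reachable within 5 firings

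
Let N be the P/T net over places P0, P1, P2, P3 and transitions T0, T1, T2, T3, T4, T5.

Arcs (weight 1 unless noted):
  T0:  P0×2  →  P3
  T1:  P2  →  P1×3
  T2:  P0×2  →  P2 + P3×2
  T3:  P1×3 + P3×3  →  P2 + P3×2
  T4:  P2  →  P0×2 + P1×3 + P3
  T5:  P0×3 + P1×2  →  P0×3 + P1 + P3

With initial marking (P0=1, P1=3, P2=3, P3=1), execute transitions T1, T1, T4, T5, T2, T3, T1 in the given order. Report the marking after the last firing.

(P0=1, P1=11, P2=1, P3=4)

step 1: fire T1:  (P0=1, P1=3, P2=3, P3=1) → (P0=1, P1=6, P2=2, P3=1)
step 2: fire T1:  (P0=1, P1=6, P2=2, P3=1) → (P0=1, P1=9, P2=1, P3=1)
step 3: fire T4:  (P0=1, P1=9, P2=1, P3=1) → (P0=3, P1=12, P2=0, P3=2)
step 4: fire T5:  (P0=3, P1=12, P2=0, P3=2) → (P0=3, P1=11, P2=0, P3=3)
step 5: fire T2:  (P0=3, P1=11, P2=0, P3=3) → (P0=1, P1=11, P2=1, P3=5)
step 6: fire T3:  (P0=1, P1=11, P2=1, P3=5) → (P0=1, P1=8, P2=2, P3=4)
step 7: fire T1:  (P0=1, P1=8, P2=2, P3=4) → (P0=1, P1=11, P2=1, P3=4)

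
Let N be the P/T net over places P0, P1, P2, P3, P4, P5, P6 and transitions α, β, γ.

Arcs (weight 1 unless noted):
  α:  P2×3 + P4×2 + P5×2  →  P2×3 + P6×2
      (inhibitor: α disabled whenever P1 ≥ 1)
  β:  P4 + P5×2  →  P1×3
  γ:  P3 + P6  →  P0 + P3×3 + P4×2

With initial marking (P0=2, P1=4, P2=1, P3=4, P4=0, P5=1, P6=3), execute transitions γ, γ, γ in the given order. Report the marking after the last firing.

(P0=5, P1=4, P2=1, P3=10, P4=6, P5=1, P6=0)

step 1: fire γ:  (P0=2, P1=4, P2=1, P3=4, P4=0, P5=1, P6=3) → (P0=3, P1=4, P2=1, P3=6, P4=2, P5=1, P6=2)
step 2: fire γ:  (P0=3, P1=4, P2=1, P3=6, P4=2, P5=1, P6=2) → (P0=4, P1=4, P2=1, P3=8, P4=4, P5=1, P6=1)
step 3: fire γ:  (P0=4, P1=4, P2=1, P3=8, P4=4, P5=1, P6=1) → (P0=5, P1=4, P2=1, P3=10, P4=6, P5=1, P6=0)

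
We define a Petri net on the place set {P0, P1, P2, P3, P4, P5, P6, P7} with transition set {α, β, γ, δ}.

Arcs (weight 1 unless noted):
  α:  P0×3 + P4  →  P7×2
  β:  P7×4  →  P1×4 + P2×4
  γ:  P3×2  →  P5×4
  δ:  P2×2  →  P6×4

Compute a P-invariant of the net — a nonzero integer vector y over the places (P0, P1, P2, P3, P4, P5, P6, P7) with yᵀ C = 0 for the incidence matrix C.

Incidence matrix C (rows=places, cols=transitions):
        α    β    γ    δ
   P0  -3    0    0    0
   P1   0    4    0    0
   P2   0    4    0   -2
   P3   0    0   -2    0
   P4  -1    0    0    0
   P5   0    0    4    0
   P6   0    0    0    4
   P7   2   -4    0    0

Candidate y = [1, 0, 0, 0, -3, 0, 0, 0]; check y·C column-wise:
  col α: 1·-3 + -3·-1 + 0·2 = 0
  col β: 1·0 + 0·4 + 0·4 + -3·0 + 0·-4 = 0
  col γ: 1·0 + 0·-2 + -3·0 + 0·4 = 0
  col δ: 1·0 + 0·-2 + -3·0 + 0·4 = 0

y = (P0:1, P1:0, P2:0, P3:0, P4:-3, P5:0, P6:0, P7:0)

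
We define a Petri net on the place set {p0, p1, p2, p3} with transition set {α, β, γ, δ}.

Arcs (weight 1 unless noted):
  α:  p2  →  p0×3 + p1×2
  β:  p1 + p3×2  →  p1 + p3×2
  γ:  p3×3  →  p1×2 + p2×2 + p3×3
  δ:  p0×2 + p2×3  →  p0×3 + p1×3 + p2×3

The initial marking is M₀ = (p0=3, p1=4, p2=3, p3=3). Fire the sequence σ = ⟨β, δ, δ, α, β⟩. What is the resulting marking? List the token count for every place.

step 1: fire β:  (p0=3, p1=4, p2=3, p3=3) → (p0=3, p1=4, p2=3, p3=3)
step 2: fire δ:  (p0=3, p1=4, p2=3, p3=3) → (p0=4, p1=7, p2=3, p3=3)
step 3: fire δ:  (p0=4, p1=7, p2=3, p3=3) → (p0=5, p1=10, p2=3, p3=3)
step 4: fire α:  (p0=5, p1=10, p2=3, p3=3) → (p0=8, p1=12, p2=2, p3=3)
step 5: fire β:  (p0=8, p1=12, p2=2, p3=3) → (p0=8, p1=12, p2=2, p3=3)

(p0=8, p1=12, p2=2, p3=3)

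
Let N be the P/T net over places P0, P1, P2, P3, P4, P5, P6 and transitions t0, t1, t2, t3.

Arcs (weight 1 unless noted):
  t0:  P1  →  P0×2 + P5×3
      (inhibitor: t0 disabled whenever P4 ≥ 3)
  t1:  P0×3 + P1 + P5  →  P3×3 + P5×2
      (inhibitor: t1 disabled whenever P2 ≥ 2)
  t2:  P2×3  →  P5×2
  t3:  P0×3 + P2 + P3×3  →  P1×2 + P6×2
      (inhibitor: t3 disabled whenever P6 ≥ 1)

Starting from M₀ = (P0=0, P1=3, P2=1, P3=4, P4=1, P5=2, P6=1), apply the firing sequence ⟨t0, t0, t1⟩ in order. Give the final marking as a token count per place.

step 1: fire t0:  (P0=0, P1=3, P2=1, P3=4, P4=1, P5=2, P6=1) → (P0=2, P1=2, P2=1, P3=4, P4=1, P5=5, P6=1)
step 2: fire t0:  (P0=2, P1=2, P2=1, P3=4, P4=1, P5=5, P6=1) → (P0=4, P1=1, P2=1, P3=4, P4=1, P5=8, P6=1)
step 3: fire t1:  (P0=4, P1=1, P2=1, P3=4, P4=1, P5=8, P6=1) → (P0=1, P1=0, P2=1, P3=7, P4=1, P5=9, P6=1)

(P0=1, P1=0, P2=1, P3=7, P4=1, P5=9, P6=1)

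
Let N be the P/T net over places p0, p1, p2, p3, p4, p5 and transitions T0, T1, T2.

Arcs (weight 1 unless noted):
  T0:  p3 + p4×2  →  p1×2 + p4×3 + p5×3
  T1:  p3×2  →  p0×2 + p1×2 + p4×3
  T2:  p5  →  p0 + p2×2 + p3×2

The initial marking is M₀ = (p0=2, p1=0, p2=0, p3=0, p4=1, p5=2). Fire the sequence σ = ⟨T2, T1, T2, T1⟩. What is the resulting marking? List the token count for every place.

step 1: fire T2:  (p0=2, p1=0, p2=0, p3=0, p4=1, p5=2) → (p0=3, p1=0, p2=2, p3=2, p4=1, p5=1)
step 2: fire T1:  (p0=3, p1=0, p2=2, p3=2, p4=1, p5=1) → (p0=5, p1=2, p2=2, p3=0, p4=4, p5=1)
step 3: fire T2:  (p0=5, p1=2, p2=2, p3=0, p4=4, p5=1) → (p0=6, p1=2, p2=4, p3=2, p4=4, p5=0)
step 4: fire T1:  (p0=6, p1=2, p2=4, p3=2, p4=4, p5=0) → (p0=8, p1=4, p2=4, p3=0, p4=7, p5=0)

(p0=8, p1=4, p2=4, p3=0, p4=7, p5=0)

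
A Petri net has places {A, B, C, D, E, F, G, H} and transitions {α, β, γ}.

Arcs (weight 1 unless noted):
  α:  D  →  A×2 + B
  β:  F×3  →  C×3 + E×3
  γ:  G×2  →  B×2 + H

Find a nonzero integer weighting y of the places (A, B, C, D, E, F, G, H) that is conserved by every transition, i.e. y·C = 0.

y = (A:1, B:0, C:0, D:2, E:0, F:0, G:0, H:0)

Incidence matrix C (rows=places, cols=transitions):
        α    β    γ
    A   2    0    0
    B   1    0    2
    C   0    3    0
    D  -1    0    0
    E   0    3    0
    F   0   -3    0
    G   0    0   -2
    H   0    0    1

Candidate y = [1, 0, 0, 2, 0, 0, 0, 0]; check y·C column-wise:
  col α: 1·2 + 0·1 + 2·-1 = 0
  col β: 1·0 + 0·3 + 2·0 + 0·3 + 0·-3 = 0
  col γ: 1·0 + 0·2 + 2·0 + 0·-2 + 0·1 = 0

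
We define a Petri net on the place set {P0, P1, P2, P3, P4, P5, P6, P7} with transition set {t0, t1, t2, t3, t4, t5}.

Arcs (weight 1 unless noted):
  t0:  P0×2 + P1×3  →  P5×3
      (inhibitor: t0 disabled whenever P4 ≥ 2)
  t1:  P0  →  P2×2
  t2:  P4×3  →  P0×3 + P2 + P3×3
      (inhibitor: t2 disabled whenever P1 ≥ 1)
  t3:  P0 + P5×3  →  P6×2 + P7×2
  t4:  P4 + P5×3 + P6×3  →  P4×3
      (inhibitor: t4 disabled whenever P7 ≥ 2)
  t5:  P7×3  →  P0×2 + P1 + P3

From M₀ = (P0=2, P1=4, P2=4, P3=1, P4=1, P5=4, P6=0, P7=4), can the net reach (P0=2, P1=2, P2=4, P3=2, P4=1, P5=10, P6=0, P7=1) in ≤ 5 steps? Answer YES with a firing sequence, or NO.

depth 0: 1 marking
depth 1: 5 markings reached so far
depth 2: 10 markings reached so far
depth 3: 15 markings reached so far
depth 4: 22 markings reached so far
depth 5: 28 markings reached so far
target is not among the 28 markings reachable within 5 steps

NO — not reachable within 5 firings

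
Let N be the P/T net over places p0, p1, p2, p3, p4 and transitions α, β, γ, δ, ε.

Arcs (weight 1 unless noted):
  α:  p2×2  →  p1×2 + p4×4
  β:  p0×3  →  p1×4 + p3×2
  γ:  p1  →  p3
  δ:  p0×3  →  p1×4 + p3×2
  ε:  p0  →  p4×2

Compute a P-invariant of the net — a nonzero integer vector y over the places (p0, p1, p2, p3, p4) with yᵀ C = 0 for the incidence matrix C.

Incidence matrix C (rows=places, cols=transitions):
        α    β    γ    δ    ε
   p0   0   -3    0   -3   -1
   p1   2    4   -1    4    0
   p2  -2    0    0    0    0
   p3   0    2    1    2    0
   p4   4    0    0    0    2

Candidate y = [2, 1, 3, 1, 1]; check y·C column-wise:
  col α: 2·0 + 1·2 + 3·-2 + 1·0 + 1·4 = 0
  col β: 2·-3 + 1·4 + 3·0 + 1·2 + 1·0 = 0
  col γ: 2·0 + 1·-1 + 3·0 + 1·1 + 1·0 = 0
  col δ: 2·-3 + 1·4 + 3·0 + 1·2 + 1·0 = 0
  col ε: 2·-1 + 1·0 + 3·0 + 1·0 + 1·2 = 0

y = (p0:2, p1:1, p2:3, p3:1, p4:1)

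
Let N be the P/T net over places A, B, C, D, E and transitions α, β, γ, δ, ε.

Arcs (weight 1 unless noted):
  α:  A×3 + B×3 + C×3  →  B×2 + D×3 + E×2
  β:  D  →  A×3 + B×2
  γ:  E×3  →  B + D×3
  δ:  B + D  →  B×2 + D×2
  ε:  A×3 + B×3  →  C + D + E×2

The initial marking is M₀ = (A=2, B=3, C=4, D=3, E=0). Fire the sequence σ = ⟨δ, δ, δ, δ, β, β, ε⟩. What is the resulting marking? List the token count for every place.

(A=5, B=8, C=5, D=6, E=2)

step 1: fire δ:  (A=2, B=3, C=4, D=3, E=0) → (A=2, B=4, C=4, D=4, E=0)
step 2: fire δ:  (A=2, B=4, C=4, D=4, E=0) → (A=2, B=5, C=4, D=5, E=0)
step 3: fire δ:  (A=2, B=5, C=4, D=5, E=0) → (A=2, B=6, C=4, D=6, E=0)
step 4: fire δ:  (A=2, B=6, C=4, D=6, E=0) → (A=2, B=7, C=4, D=7, E=0)
step 5: fire β:  (A=2, B=7, C=4, D=7, E=0) → (A=5, B=9, C=4, D=6, E=0)
step 6: fire β:  (A=5, B=9, C=4, D=6, E=0) → (A=8, B=11, C=4, D=5, E=0)
step 7: fire ε:  (A=8, B=11, C=4, D=5, E=0) → (A=5, B=8, C=5, D=6, E=2)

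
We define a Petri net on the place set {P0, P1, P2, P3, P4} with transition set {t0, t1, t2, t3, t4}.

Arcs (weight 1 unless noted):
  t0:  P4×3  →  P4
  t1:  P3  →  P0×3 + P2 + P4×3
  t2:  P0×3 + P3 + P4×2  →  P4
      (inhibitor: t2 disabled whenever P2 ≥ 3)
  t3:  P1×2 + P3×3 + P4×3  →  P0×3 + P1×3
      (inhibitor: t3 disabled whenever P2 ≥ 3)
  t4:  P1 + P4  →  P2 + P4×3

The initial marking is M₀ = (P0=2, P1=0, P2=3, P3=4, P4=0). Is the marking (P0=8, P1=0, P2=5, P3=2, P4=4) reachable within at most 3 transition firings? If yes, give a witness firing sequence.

step 1: fire t1:  (P0=2, P1=0, P2=3, P3=4, P4=0) → (P0=5, P1=0, P2=4, P3=3, P4=3)
step 2: fire t0:  (P0=5, P1=0, P2=4, P3=3, P4=3) → (P0=5, P1=0, P2=4, P3=3, P4=1)
step 3: fire t1:  (P0=5, P1=0, P2=4, P3=3, P4=1) → (P0=8, P1=0, P2=5, P3=2, P4=4)

YES — reachable via ⟨t1, t0, t1⟩ (3 firings)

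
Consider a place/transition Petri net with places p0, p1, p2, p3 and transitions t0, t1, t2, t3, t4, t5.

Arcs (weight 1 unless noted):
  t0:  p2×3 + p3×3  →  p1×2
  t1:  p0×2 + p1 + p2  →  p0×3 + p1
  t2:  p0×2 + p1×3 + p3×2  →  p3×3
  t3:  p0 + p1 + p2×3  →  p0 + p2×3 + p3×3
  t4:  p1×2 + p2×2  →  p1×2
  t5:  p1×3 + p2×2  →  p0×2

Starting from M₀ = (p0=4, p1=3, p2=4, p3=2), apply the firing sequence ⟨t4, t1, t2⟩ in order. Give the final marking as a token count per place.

(p0=3, p1=0, p2=1, p3=3)

step 1: fire t4:  (p0=4, p1=3, p2=4, p3=2) → (p0=4, p1=3, p2=2, p3=2)
step 2: fire t1:  (p0=4, p1=3, p2=2, p3=2) → (p0=5, p1=3, p2=1, p3=2)
step 3: fire t2:  (p0=5, p1=3, p2=1, p3=2) → (p0=3, p1=0, p2=1, p3=3)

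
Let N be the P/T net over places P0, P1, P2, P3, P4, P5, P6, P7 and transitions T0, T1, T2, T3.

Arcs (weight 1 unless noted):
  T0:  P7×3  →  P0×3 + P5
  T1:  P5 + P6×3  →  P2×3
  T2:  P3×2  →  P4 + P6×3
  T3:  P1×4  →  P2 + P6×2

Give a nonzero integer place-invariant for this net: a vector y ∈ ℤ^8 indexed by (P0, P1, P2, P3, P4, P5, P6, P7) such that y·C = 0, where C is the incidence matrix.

y = (P0:0, P1:0, P2:0, P3:1, P4:2, P5:0, P6:0, P7:0)

Incidence matrix C (rows=places, cols=transitions):
       T0   T1   T2   T3
   P0   3    0    0    0
   P1   0    0    0   -4
   P2   0    3    0    1
   P3   0    0   -2    0
   P4   0    0    1    0
   P5   1   -1    0    0
   P6   0   -3    3    2
   P7  -3    0    0    0

Candidate y = [0, 0, 0, 1, 2, 0, 0, 0]; check y·C column-wise:
  col T0: 0·3 + 1·0 + 2·0 + 0·1 + 0·-3 = 0
  col T1: 0·3 + 1·0 + 2·0 + 0·-1 + 0·-3 = 0
  col T2: 1·-2 + 2·1 + 0·3 = 0
  col T3: 0·-4 + 0·1 + 1·0 + 2·0 + 0·2 = 0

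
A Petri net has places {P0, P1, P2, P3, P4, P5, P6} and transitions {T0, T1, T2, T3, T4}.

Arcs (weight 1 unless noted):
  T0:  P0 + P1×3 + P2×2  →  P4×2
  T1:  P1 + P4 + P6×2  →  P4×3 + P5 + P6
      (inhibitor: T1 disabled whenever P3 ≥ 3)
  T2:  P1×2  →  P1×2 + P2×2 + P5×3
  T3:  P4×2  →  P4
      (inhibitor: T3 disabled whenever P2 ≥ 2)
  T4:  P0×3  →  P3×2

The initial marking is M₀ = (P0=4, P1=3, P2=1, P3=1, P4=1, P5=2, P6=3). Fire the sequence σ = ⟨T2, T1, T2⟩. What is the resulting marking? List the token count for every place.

(P0=4, P1=2, P2=5, P3=1, P4=3, P5=9, P6=2)

step 1: fire T2:  (P0=4, P1=3, P2=1, P3=1, P4=1, P5=2, P6=3) → (P0=4, P1=3, P2=3, P3=1, P4=1, P5=5, P6=3)
step 2: fire T1:  (P0=4, P1=3, P2=3, P3=1, P4=1, P5=5, P6=3) → (P0=4, P1=2, P2=3, P3=1, P4=3, P5=6, P6=2)
step 3: fire T2:  (P0=4, P1=2, P2=3, P3=1, P4=3, P5=6, P6=2) → (P0=4, P1=2, P2=5, P3=1, P4=3, P5=9, P6=2)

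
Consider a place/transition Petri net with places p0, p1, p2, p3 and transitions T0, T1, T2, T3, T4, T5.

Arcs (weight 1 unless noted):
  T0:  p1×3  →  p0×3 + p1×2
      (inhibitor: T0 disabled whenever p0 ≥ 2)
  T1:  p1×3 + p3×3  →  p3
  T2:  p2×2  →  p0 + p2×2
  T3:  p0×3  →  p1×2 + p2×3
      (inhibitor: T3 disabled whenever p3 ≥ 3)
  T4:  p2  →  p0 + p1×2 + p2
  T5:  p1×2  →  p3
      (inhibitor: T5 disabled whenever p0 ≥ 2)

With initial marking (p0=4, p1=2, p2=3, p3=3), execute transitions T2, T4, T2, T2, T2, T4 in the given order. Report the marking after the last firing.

(p0=10, p1=6, p2=3, p3=3)

step 1: fire T2:  (p0=4, p1=2, p2=3, p3=3) → (p0=5, p1=2, p2=3, p3=3)
step 2: fire T4:  (p0=5, p1=2, p2=3, p3=3) → (p0=6, p1=4, p2=3, p3=3)
step 3: fire T2:  (p0=6, p1=4, p2=3, p3=3) → (p0=7, p1=4, p2=3, p3=3)
step 4: fire T2:  (p0=7, p1=4, p2=3, p3=3) → (p0=8, p1=4, p2=3, p3=3)
step 5: fire T2:  (p0=8, p1=4, p2=3, p3=3) → (p0=9, p1=4, p2=3, p3=3)
step 6: fire T4:  (p0=9, p1=4, p2=3, p3=3) → (p0=10, p1=6, p2=3, p3=3)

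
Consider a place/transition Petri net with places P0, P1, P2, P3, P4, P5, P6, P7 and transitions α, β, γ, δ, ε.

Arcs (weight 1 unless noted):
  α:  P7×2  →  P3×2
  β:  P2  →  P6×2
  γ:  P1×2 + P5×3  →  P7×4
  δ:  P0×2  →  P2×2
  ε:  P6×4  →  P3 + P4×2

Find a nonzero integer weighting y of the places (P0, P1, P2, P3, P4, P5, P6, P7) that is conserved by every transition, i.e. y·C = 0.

Incidence matrix C (rows=places, cols=transitions):
        α    β    γ    δ    ε
   P0   0    0    0   -2    0
   P1   0    0   -2    0    0
   P2   0   -1    0    2    0
   P3   2    0    0    0    1
   P4   0    0    0    0    2
   P5   0    0   -3    0    0
   P6   0    2    0    0   -4
   P7  -2    0    4    0    0

Candidate y = [0, 3, 0, 0, 0, -2, 0, 0]; check y·C column-wise:
  col α: 3·0 + 0·2 + -2·0 + 0·-2 = 0
  col β: 3·0 + 0·-1 + -2·0 + 0·2 = 0
  col γ: 3·-2 + -2·-3 + 0·4 = 0
  col δ: 0·-2 + 3·0 + 0·2 + -2·0 = 0
  col ε: 3·0 + 0·1 + 0·2 + -2·0 + 0·-4 = 0

y = (P0:0, P1:3, P2:0, P3:0, P4:0, P5:-2, P6:0, P7:0)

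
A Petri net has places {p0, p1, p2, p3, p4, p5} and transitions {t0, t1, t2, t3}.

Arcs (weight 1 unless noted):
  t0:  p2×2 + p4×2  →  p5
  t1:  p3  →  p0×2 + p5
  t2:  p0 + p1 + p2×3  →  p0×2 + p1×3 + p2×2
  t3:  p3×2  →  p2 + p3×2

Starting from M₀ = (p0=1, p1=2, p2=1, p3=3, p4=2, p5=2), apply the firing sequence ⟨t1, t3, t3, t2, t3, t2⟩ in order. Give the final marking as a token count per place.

(p0=5, p1=6, p2=2, p3=2, p4=2, p5=3)

step 1: fire t1:  (p0=1, p1=2, p2=1, p3=3, p4=2, p5=2) → (p0=3, p1=2, p2=1, p3=2, p4=2, p5=3)
step 2: fire t3:  (p0=3, p1=2, p2=1, p3=2, p4=2, p5=3) → (p0=3, p1=2, p2=2, p3=2, p4=2, p5=3)
step 3: fire t3:  (p0=3, p1=2, p2=2, p3=2, p4=2, p5=3) → (p0=3, p1=2, p2=3, p3=2, p4=2, p5=3)
step 4: fire t2:  (p0=3, p1=2, p2=3, p3=2, p4=2, p5=3) → (p0=4, p1=4, p2=2, p3=2, p4=2, p5=3)
step 5: fire t3:  (p0=4, p1=4, p2=2, p3=2, p4=2, p5=3) → (p0=4, p1=4, p2=3, p3=2, p4=2, p5=3)
step 6: fire t2:  (p0=4, p1=4, p2=3, p3=2, p4=2, p5=3) → (p0=5, p1=6, p2=2, p3=2, p4=2, p5=3)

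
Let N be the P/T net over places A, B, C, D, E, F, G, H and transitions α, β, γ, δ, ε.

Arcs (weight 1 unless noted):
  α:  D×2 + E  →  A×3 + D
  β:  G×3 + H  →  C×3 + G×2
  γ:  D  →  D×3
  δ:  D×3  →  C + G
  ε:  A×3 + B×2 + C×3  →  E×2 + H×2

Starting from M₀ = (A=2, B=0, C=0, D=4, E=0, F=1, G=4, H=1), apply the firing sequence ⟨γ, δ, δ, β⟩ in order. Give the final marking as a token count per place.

step 1: fire γ:  (A=2, B=0, C=0, D=4, E=0, F=1, G=4, H=1) → (A=2, B=0, C=0, D=6, E=0, F=1, G=4, H=1)
step 2: fire δ:  (A=2, B=0, C=0, D=6, E=0, F=1, G=4, H=1) → (A=2, B=0, C=1, D=3, E=0, F=1, G=5, H=1)
step 3: fire δ:  (A=2, B=0, C=1, D=3, E=0, F=1, G=5, H=1) → (A=2, B=0, C=2, D=0, E=0, F=1, G=6, H=1)
step 4: fire β:  (A=2, B=0, C=2, D=0, E=0, F=1, G=6, H=1) → (A=2, B=0, C=5, D=0, E=0, F=1, G=5, H=0)

(A=2, B=0, C=5, D=0, E=0, F=1, G=5, H=0)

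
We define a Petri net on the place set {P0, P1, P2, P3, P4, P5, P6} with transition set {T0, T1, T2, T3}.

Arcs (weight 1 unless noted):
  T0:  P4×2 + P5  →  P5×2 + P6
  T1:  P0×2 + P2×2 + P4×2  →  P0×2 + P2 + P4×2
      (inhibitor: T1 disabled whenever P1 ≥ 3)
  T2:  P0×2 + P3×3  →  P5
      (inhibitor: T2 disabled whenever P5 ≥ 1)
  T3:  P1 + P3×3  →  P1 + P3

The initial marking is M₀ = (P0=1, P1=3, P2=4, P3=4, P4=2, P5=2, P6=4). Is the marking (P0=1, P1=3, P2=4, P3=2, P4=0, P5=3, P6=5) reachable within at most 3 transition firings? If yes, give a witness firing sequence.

YES — reachable via ⟨T0, T3⟩ (2 firings)

step 1: fire T0:  (P0=1, P1=3, P2=4, P3=4, P4=2, P5=2, P6=4) → (P0=1, P1=3, P2=4, P3=4, P4=0, P5=3, P6=5)
step 2: fire T3:  (P0=1, P1=3, P2=4, P3=4, P4=0, P5=3, P6=5) → (P0=1, P1=3, P2=4, P3=2, P4=0, P5=3, P6=5)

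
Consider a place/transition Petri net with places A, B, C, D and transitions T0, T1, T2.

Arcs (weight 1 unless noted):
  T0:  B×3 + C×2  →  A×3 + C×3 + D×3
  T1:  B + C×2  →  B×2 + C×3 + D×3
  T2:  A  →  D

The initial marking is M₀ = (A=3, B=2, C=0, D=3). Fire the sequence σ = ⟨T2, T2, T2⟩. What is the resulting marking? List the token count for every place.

(A=0, B=2, C=0, D=6)

step 1: fire T2:  (A=3, B=2, C=0, D=3) → (A=2, B=2, C=0, D=4)
step 2: fire T2:  (A=2, B=2, C=0, D=4) → (A=1, B=2, C=0, D=5)
step 3: fire T2:  (A=1, B=2, C=0, D=5) → (A=0, B=2, C=0, D=6)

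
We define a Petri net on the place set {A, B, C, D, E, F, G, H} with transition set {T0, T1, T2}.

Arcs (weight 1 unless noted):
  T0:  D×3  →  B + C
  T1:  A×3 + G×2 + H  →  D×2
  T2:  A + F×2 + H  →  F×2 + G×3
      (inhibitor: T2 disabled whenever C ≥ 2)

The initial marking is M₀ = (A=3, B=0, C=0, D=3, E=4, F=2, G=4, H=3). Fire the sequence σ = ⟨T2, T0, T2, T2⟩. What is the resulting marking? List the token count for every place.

step 1: fire T2:  (A=3, B=0, C=0, D=3, E=4, F=2, G=4, H=3) → (A=2, B=0, C=0, D=3, E=4, F=2, G=7, H=2)
step 2: fire T0:  (A=2, B=0, C=0, D=3, E=4, F=2, G=7, H=2) → (A=2, B=1, C=1, D=0, E=4, F=2, G=7, H=2)
step 3: fire T2:  (A=2, B=1, C=1, D=0, E=4, F=2, G=7, H=2) → (A=1, B=1, C=1, D=0, E=4, F=2, G=10, H=1)
step 4: fire T2:  (A=1, B=1, C=1, D=0, E=4, F=2, G=10, H=1) → (A=0, B=1, C=1, D=0, E=4, F=2, G=13, H=0)

(A=0, B=1, C=1, D=0, E=4, F=2, G=13, H=0)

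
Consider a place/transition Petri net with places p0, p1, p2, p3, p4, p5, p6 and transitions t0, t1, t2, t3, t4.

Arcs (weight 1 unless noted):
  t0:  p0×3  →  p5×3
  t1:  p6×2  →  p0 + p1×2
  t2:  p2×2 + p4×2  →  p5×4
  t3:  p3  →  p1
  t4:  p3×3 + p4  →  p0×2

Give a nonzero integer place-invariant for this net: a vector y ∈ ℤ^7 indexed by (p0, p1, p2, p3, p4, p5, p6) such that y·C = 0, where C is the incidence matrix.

Incidence matrix C (rows=places, cols=transitions):
       t0   t1   t2   t3   t4
   p0  -3    1    0    0    2
   p1   0    2    0    1    0
   p2   0    0   -2    0    0
   p3   0    0    0   -1   -3
   p4   0    0   -2    0   -1
   p5   3    0    4    0    0
   p6   0   -2    0    0    0

Candidate y = [2, -1, -3, -1, 7, 2, 0]; check y·C column-wise:
  col t0: 2·-3 + -1·0 + -3·0 + -1·0 + 7·0 + 2·3 = 0
  col t1: 2·1 + -1·2 + -3·0 + -1·0 + 7·0 + 2·0 + 0·-2 = 0
  col t2: 2·0 + -1·0 + -3·-2 + -1·0 + 7·-2 + 2·4 = 0
  col t3: 2·0 + -1·1 + -3·0 + -1·-1 + 7·0 + 2·0 = 0
  col t4: 2·2 + -1·0 + -3·0 + -1·-3 + 7·-1 + 2·0 = 0

y = (p0:2, p1:-1, p2:-3, p3:-1, p4:7, p5:2, p6:0)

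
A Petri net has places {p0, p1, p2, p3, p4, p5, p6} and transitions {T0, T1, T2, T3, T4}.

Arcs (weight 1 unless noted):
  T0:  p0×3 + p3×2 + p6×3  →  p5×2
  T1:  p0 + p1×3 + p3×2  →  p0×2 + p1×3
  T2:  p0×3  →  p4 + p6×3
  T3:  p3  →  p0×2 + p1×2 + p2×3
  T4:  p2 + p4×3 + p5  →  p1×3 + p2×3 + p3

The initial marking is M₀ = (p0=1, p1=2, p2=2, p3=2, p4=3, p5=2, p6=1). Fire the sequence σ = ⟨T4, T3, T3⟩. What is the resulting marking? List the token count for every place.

step 1: fire T4:  (p0=1, p1=2, p2=2, p3=2, p4=3, p5=2, p6=1) → (p0=1, p1=5, p2=4, p3=3, p4=0, p5=1, p6=1)
step 2: fire T3:  (p0=1, p1=5, p2=4, p3=3, p4=0, p5=1, p6=1) → (p0=3, p1=7, p2=7, p3=2, p4=0, p5=1, p6=1)
step 3: fire T3:  (p0=3, p1=7, p2=7, p3=2, p4=0, p5=1, p6=1) → (p0=5, p1=9, p2=10, p3=1, p4=0, p5=1, p6=1)

(p0=5, p1=9, p2=10, p3=1, p4=0, p5=1, p6=1)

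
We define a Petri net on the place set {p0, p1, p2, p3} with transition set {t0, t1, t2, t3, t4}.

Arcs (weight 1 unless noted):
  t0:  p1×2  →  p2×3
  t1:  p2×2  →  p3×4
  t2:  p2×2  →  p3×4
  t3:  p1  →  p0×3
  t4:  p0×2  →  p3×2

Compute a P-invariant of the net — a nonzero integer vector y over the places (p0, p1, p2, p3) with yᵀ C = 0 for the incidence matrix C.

Incidence matrix C (rows=places, cols=transitions):
       t0   t1   t2   t3   t4
   p0   0    0    0    3   -2
   p1  -2    0    0   -1    0
   p2   3   -2   -2    0    0
   p3   0    4    4    0    2

Candidate y = [1, 3, 2, 1]; check y·C column-wise:
  col t0: 1·0 + 3·-2 + 2·3 + 1·0 = 0
  col t1: 1·0 + 3·0 + 2·-2 + 1·4 = 0
  col t2: 1·0 + 3·0 + 2·-2 + 1·4 = 0
  col t3: 1·3 + 3·-1 + 2·0 + 1·0 = 0
  col t4: 1·-2 + 3·0 + 2·0 + 1·2 = 0

y = (p0:1, p1:3, p2:2, p3:1)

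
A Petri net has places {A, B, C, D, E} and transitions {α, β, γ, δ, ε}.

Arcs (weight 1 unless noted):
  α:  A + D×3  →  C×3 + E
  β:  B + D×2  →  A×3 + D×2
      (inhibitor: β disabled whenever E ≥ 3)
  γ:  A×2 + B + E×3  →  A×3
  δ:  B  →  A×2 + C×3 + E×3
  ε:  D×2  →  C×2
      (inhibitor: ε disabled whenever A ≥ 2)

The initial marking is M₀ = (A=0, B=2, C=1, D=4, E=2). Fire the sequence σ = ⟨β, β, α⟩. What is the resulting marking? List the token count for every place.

(A=5, B=0, C=4, D=1, E=3)

step 1: fire β:  (A=0, B=2, C=1, D=4, E=2) → (A=3, B=1, C=1, D=4, E=2)
step 2: fire β:  (A=3, B=1, C=1, D=4, E=2) → (A=6, B=0, C=1, D=4, E=2)
step 3: fire α:  (A=6, B=0, C=1, D=4, E=2) → (A=5, B=0, C=4, D=1, E=3)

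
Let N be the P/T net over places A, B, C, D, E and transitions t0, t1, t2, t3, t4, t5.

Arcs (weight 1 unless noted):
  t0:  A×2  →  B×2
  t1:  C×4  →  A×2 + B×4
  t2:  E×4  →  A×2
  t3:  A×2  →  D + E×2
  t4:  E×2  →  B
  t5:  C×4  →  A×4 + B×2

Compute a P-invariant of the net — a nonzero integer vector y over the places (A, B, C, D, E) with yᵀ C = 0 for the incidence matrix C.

y = (A:2, B:2, C:3, D:2, E:1)

Incidence matrix C (rows=places, cols=transitions):
       t0   t1   t2   t3   t4   t5
    A  -2    2    2   -2    0    4
    B   2    4    0    0    1    2
    C   0   -4    0    0    0   -4
    D   0    0    0    1    0    0
    E   0    0   -4    2   -2    0

Candidate y = [2, 2, 3, 2, 1]; check y·C column-wise:
  col t0: 2·-2 + 2·2 + 3·0 + 2·0 + 1·0 = 0
  col t1: 2·2 + 2·4 + 3·-4 + 2·0 + 1·0 = 0
  col t2: 2·2 + 2·0 + 3·0 + 2·0 + 1·-4 = 0
  col t3: 2·-2 + 2·0 + 3·0 + 2·1 + 1·2 = 0
  col t4: 2·0 + 2·1 + 3·0 + 2·0 + 1·-2 = 0
  col t5: 2·4 + 2·2 + 3·-4 + 2·0 + 1·0 = 0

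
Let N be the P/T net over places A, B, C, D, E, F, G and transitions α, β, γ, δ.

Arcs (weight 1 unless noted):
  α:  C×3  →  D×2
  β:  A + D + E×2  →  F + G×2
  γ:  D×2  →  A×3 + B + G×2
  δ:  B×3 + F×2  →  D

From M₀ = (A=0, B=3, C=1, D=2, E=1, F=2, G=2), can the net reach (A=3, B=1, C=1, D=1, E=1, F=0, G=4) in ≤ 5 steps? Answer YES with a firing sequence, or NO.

YES — reachable via ⟨γ, δ⟩ (2 firings)

step 1: fire γ:  (A=0, B=3, C=1, D=2, E=1, F=2, G=2) → (A=3, B=4, C=1, D=0, E=1, F=2, G=4)
step 2: fire δ:  (A=3, B=4, C=1, D=0, E=1, F=2, G=4) → (A=3, B=1, C=1, D=1, E=1, F=0, G=4)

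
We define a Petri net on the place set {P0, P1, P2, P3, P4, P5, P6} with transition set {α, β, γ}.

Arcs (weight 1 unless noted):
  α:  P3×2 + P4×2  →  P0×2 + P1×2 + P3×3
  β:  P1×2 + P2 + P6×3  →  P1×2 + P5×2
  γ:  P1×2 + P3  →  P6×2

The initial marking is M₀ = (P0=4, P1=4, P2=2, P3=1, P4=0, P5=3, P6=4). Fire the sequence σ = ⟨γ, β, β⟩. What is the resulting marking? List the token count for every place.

step 1: fire γ:  (P0=4, P1=4, P2=2, P3=1, P4=0, P5=3, P6=4) → (P0=4, P1=2, P2=2, P3=0, P4=0, P5=3, P6=6)
step 2: fire β:  (P0=4, P1=2, P2=2, P3=0, P4=0, P5=3, P6=6) → (P0=4, P1=2, P2=1, P3=0, P4=0, P5=5, P6=3)
step 3: fire β:  (P0=4, P1=2, P2=1, P3=0, P4=0, P5=5, P6=3) → (P0=4, P1=2, P2=0, P3=0, P4=0, P5=7, P6=0)

(P0=4, P1=2, P2=0, P3=0, P4=0, P5=7, P6=0)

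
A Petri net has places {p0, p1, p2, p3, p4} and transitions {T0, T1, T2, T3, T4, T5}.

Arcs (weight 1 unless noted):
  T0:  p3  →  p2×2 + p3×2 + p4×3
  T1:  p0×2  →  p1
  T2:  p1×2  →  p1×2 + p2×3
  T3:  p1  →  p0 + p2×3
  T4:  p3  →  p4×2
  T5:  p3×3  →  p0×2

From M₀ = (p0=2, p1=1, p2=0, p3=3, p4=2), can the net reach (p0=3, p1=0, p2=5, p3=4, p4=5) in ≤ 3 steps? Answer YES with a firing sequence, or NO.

step 1: fire T0:  (p0=2, p1=1, p2=0, p3=3, p4=2) → (p0=2, p1=1, p2=2, p3=4, p4=5)
step 2: fire T3:  (p0=2, p1=1, p2=2, p3=4, p4=5) → (p0=3, p1=0, p2=5, p3=4, p4=5)

YES — reachable via ⟨T0, T3⟩ (2 firings)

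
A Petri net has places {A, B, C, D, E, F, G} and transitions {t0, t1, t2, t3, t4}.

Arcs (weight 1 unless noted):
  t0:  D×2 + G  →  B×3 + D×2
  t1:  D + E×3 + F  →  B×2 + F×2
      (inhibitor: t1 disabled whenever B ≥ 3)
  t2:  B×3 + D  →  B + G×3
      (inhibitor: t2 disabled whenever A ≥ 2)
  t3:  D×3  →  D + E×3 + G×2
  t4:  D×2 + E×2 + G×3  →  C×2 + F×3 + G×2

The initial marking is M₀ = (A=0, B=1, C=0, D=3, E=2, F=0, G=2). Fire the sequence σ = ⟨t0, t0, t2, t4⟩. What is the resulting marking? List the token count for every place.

step 1: fire t0:  (A=0, B=1, C=0, D=3, E=2, F=0, G=2) → (A=0, B=4, C=0, D=3, E=2, F=0, G=1)
step 2: fire t0:  (A=0, B=4, C=0, D=3, E=2, F=0, G=1) → (A=0, B=7, C=0, D=3, E=2, F=0, G=0)
step 3: fire t2:  (A=0, B=7, C=0, D=3, E=2, F=0, G=0) → (A=0, B=5, C=0, D=2, E=2, F=0, G=3)
step 4: fire t4:  (A=0, B=5, C=0, D=2, E=2, F=0, G=3) → (A=0, B=5, C=2, D=0, E=0, F=3, G=2)

(A=0, B=5, C=2, D=0, E=0, F=3, G=2)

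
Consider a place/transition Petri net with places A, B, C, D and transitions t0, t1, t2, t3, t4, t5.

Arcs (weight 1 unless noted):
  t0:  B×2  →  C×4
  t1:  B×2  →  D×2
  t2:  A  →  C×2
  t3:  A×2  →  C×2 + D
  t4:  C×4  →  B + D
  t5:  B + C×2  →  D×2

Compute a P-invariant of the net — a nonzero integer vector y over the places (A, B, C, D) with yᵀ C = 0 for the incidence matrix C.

y = (A:2, B:2, C:1, D:2)

Incidence matrix C (rows=places, cols=transitions):
       t0   t1   t2   t3   t4   t5
    A   0    0   -1   -2    0    0
    B  -2   -2    0    0    1   -1
    C   4    0    2    2   -4   -2
    D   0    2    0    1    1    2

Candidate y = [2, 2, 1, 2]; check y·C column-wise:
  col t0: 2·0 + 2·-2 + 1·4 + 2·0 = 0
  col t1: 2·0 + 2·-2 + 1·0 + 2·2 = 0
  col t2: 2·-1 + 2·0 + 1·2 + 2·0 = 0
  col t3: 2·-2 + 2·0 + 1·2 + 2·1 = 0
  col t4: 2·0 + 2·1 + 1·-4 + 2·1 = 0
  col t5: 2·0 + 2·-1 + 1·-2 + 2·2 = 0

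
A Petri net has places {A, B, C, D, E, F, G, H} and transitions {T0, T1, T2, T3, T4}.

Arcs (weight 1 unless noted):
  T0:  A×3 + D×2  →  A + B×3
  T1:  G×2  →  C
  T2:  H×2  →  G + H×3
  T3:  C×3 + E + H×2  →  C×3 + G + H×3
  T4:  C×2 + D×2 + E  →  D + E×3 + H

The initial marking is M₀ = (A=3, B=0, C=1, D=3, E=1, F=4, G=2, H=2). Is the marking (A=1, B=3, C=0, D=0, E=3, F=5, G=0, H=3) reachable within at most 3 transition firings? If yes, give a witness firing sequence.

NO — not reachable within 3 firings

depth 0: 1 marking
depth 1: 4 markings reached so far
depth 2: 9 markings reached so far
depth 3: 15 markings reached so far
target is not among the 15 markings reachable within 3 steps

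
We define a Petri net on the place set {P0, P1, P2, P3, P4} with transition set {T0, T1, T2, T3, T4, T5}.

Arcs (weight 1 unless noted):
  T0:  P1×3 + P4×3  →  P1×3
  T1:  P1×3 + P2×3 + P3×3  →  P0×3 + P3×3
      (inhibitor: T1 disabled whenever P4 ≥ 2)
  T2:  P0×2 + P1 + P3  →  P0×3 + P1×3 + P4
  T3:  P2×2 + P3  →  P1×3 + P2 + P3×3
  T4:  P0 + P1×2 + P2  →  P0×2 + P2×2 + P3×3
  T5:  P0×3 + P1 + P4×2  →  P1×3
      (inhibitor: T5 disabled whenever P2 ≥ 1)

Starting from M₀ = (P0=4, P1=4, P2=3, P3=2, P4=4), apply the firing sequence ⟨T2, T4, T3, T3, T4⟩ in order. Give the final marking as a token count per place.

(P0=7, P1=8, P2=3, P3=11, P4=5)

step 1: fire T2:  (P0=4, P1=4, P2=3, P3=2, P4=4) → (P0=5, P1=6, P2=3, P3=1, P4=5)
step 2: fire T4:  (P0=5, P1=6, P2=3, P3=1, P4=5) → (P0=6, P1=4, P2=4, P3=4, P4=5)
step 3: fire T3:  (P0=6, P1=4, P2=4, P3=4, P4=5) → (P0=6, P1=7, P2=3, P3=6, P4=5)
step 4: fire T3:  (P0=6, P1=7, P2=3, P3=6, P4=5) → (P0=6, P1=10, P2=2, P3=8, P4=5)
step 5: fire T4:  (P0=6, P1=10, P2=2, P3=8, P4=5) → (P0=7, P1=8, P2=3, P3=11, P4=5)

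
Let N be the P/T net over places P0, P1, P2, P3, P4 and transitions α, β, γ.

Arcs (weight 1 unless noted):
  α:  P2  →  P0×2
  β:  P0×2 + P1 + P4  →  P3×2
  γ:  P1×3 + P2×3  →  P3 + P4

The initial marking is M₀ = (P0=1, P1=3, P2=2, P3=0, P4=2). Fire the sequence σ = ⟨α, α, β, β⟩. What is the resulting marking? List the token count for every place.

step 1: fire α:  (P0=1, P1=3, P2=2, P3=0, P4=2) → (P0=3, P1=3, P2=1, P3=0, P4=2)
step 2: fire α:  (P0=3, P1=3, P2=1, P3=0, P4=2) → (P0=5, P1=3, P2=0, P3=0, P4=2)
step 3: fire β:  (P0=5, P1=3, P2=0, P3=0, P4=2) → (P0=3, P1=2, P2=0, P3=2, P4=1)
step 4: fire β:  (P0=3, P1=2, P2=0, P3=2, P4=1) → (P0=1, P1=1, P2=0, P3=4, P4=0)

(P0=1, P1=1, P2=0, P3=4, P4=0)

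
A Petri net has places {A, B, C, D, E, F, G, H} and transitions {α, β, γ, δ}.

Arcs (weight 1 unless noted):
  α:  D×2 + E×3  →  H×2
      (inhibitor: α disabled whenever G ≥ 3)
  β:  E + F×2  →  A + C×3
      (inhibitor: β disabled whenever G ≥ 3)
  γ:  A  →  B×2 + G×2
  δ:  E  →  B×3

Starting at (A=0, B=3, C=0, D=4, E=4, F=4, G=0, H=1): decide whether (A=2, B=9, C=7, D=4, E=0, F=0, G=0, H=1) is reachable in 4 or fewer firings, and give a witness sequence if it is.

depth 0: 1 marking
depth 1: 4 markings reached so far
depth 2: 10 markings reached so far
depth 3: 16 markings reached so far
depth 4: 22 markings reached so far
target is not among the 22 markings reachable within 4 steps

NO — not reachable within 4 firings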